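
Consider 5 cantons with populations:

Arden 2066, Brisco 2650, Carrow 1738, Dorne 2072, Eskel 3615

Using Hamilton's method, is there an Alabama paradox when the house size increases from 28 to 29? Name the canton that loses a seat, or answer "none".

At 28 seats: Arden 5, Brisco 6, Carrow 4, Dorne 5, Eskel 8.
At 29 seats: Arden 5, Brisco 6, Carrow 4, Dorne 5, Eskel 9.
No canton's allocation decreased.

none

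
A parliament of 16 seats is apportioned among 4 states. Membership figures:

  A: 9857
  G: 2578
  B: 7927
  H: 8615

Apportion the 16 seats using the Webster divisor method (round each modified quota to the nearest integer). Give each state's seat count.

Standard divisor 28977/16 ≈ 1811.062; standard quotas: A 5.443, G 1.423, B 4.377, H 4.757.
Rounding to the nearest integer gives 5, 1, 4, 5 = 15 seats, so the divisor must be adjusted.
With modified divisor 1780: modified quotas A 5.538, G 1.448, B 4.453, H 4.840.
Rounding to the nearest integer: A 6, G 1, B 4, H 5 (total 16).

A 6, G 1, B 4, H 5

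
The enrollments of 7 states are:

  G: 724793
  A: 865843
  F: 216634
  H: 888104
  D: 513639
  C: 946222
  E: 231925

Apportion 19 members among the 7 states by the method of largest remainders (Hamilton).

The standard divisor is 4387160/19 ≈ 230903.158.
Standard quotas: G 3.1389, A 3.7498, F 0.9382, H 3.8462, D 2.2245, C 4.0979, E 1.0044.
Lower quotas: G 3, A 3, F 0, H 3, D 2, C 4, E 1 (sum 16, leaving 3 seats).
Remainders in descending order: F 0.9382, H 0.8462, A 0.7498, D 0.2245, G 0.1389, C 0.0979, E 0.0044.
The surplus seats go to F, H, A.

G 3; A 4; F 1; H 4; D 2; C 4; E 1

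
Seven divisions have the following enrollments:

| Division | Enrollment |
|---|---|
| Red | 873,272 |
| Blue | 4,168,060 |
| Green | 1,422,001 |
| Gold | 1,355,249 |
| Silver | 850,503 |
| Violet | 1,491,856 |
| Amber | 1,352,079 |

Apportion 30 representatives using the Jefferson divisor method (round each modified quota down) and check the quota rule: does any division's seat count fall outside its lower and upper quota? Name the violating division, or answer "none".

Standard quotas: Red 2.276, Blue 10.861, Green 3.705, Gold 3.531, Silver 2.216, Violet 3.887, Amber 3.523.
Jefferson allocation: Red 2, Blue 12, Green 4, Gold 3, Silver 2, Violet 4, Amber 3.
Blue has quota 10.861 (lower 10, upper 11) but receives 12 — outside the quota interval.

Blue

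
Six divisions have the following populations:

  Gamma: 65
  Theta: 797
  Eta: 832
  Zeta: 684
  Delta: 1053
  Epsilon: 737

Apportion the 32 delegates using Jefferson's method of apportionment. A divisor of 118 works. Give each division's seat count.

Gamma=0, Theta=6, Eta=7, Zeta=5, Delta=8, Epsilon=6

With modified divisor 118: modified quotas Gamma 0.551, Theta 6.754, Eta 7.051, Zeta 5.797, Delta 8.924, Epsilon 6.246.
Rounding down: Gamma 0, Theta 6, Eta 7, Zeta 5, Delta 8, Epsilon 6 (total 32).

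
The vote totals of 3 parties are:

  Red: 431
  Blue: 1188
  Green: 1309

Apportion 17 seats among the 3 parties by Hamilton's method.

Red 2; Blue 7; Green 8

Total 2928; standard divisor 2928/17 ≈ 172.235.
Standard quotas: Red 2.502, Blue 6.898, Green 7.600.
Lower quotas: Red 2, Blue 6, Green 7 (sum 15, leaving 2 seats).
Remainders in descending order: Blue 0.898, Green 0.600, Red 0.502.
The surplus seats go to Blue, Green.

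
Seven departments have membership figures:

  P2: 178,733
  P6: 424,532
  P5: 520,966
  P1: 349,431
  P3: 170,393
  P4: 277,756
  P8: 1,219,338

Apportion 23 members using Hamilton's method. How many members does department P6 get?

3

Total 3141149; standard divisor 3141149/23 ≈ 136571.696.
Standard quotas: P2 1.3087, P6 3.1085, P5 3.8146, P1 2.5586, P3 1.2476, P4 2.0338, P8 8.9282.
Lower quotas: P2 1, P6 3, P5 3, P1 2, P3 1, P4 2, P8 8 (sum 20, leaving 3 seats).
Remainders in descending order: P8 0.9282, P5 0.8146, P1 0.5586, P2 0.3087, P3 0.2476, P6 0.1085, P4 0.0338.
Largest remainders: P8, P5, P1 receive the extra seats.
P6 receives 3.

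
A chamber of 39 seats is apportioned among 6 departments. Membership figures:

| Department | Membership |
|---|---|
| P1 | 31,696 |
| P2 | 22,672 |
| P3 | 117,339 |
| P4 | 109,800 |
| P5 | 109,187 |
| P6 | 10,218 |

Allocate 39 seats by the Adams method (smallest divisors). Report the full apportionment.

Standard divisor 400912/39 ≈ 10279.795; standard quotas: P1 3.083, P2 2.205, P3 11.415, P4 10.681, P5 10.622, P6 0.994.
Rounding up gives 4, 3, 12, 11, 11, 1 = 42 seats, so the divisor must be adjusted.
With modified divisor 10950: modified quotas P1 2.895, P2 2.071, P3 10.716, P4 10.027, P5 9.971, P6 0.933.
Rounding up: P1 3, P2 3, P3 11, P4 11, P5 10, P6 1 (total 39).

P1 3, P2 3, P3 11, P4 11, P5 10, P6 1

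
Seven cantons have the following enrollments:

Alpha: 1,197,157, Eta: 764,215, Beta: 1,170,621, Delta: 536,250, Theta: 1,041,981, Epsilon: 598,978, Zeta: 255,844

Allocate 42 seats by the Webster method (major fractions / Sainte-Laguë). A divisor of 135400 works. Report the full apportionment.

With modified divisor 135400: modified quotas Alpha 8.842, Eta 5.644, Beta 8.646, Delta 3.960, Theta 7.696, Epsilon 4.424, Zeta 1.890.
Rounding to the nearest integer: Alpha 9, Eta 6, Beta 9, Delta 4, Theta 8, Epsilon 4, Zeta 2 (total 42).

Alpha 9; Eta 6; Beta 9; Delta 4; Theta 8; Epsilon 4; Zeta 2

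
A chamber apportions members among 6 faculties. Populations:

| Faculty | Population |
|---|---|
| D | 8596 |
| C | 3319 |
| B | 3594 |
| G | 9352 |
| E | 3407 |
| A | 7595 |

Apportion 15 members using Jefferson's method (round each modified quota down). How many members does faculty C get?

Standard divisor 35863/15 ≈ 2390.867; standard quotas: D 3.595, C 1.388, B 1.503, G 3.912, E 1.425, A 3.177.
Rounding down gives 3, 1, 1, 3, 1, 3 = 12 seats, so the divisor must be adjusted.
With modified divisor 1880: modified quotas D 4.572, C 1.765, B 1.912, G 4.974, E 1.812, A 4.040.
Rounding down: D 4, C 1, B 1, G 4, E 1, A 4 (total 15).
C receives 1.

1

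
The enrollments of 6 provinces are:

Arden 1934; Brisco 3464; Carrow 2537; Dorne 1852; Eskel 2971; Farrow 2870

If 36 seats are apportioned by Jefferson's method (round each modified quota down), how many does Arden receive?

4

Standard divisor 15628/36 ≈ 434.111; standard quotas: Arden 4.455, Brisco 7.980, Carrow 5.844, Dorne 4.266, Eskel 6.844, Farrow 6.611.
Rounding down gives 4, 7, 5, 4, 6, 6 = 32 seats, so the divisor must be adjusted.
With modified divisor 400: modified quotas Arden 4.835, Brisco 8.660, Carrow 6.343, Dorne 4.630, Eskel 7.428, Farrow 7.175.
Rounding down: Arden 4, Brisco 8, Carrow 6, Dorne 4, Eskel 7, Farrow 7 (total 36).
Arden receives 4.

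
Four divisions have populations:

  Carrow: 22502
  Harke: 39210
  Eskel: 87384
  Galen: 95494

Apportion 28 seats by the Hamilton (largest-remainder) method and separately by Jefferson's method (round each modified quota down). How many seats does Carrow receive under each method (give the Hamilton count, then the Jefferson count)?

3 and 2

Hamilton: Carrow 3, Harke 4, Eskel 10, Galen 11.
Jefferson: Carrow 2, Harke 4, Eskel 10, Galen 12.
Carrow gets 3 under Hamilton and 2 under Jefferson.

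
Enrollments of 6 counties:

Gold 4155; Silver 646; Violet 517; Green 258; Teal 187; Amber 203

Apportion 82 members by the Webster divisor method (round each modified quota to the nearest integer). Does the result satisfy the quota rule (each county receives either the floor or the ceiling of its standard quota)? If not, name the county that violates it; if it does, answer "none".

Standard quotas: Gold 57.109, Silver 8.879, Violet 7.106, Green 3.546, Teal 2.570, Amber 2.790.
Webster allocation: Gold 56, Silver 9, Violet 7, Green 4, Teal 3, Amber 3.
Gold has quota 57.109 (lower 57, upper 58) but receives 56 — outside the quota interval.

Gold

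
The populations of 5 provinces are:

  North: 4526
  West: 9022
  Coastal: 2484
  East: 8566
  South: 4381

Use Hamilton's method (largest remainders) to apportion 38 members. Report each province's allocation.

Standard divisor: 28979 ÷ 38 ≈ 762.605.
Standard quotas: North 5.9349, West 11.8305, Coastal 3.2573, East 11.2325, South 5.7448.
Lower quotas: North 5, West 11, Coastal 3, East 11, South 5 (sum 35, leaving 3 seats).
Remainders in descending order: North 0.9349, West 0.8305, South 0.7448, Coastal 0.2573, East 0.2325.
The surplus seats go to North, West, South.

North=6, West=12, Coastal=3, East=11, South=6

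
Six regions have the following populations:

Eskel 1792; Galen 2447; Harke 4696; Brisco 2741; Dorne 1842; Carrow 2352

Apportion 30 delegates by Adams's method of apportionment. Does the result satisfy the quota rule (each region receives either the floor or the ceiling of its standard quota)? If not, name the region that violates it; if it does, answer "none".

none

Standard quotas: Eskel 3.388, Galen 4.626, Harke 8.877, Brisco 5.181, Dorne 3.482, Carrow 4.446.
Adams allocation: Eskel 4, Galen 5, Harke 8, Brisco 5, Dorne 4, Carrow 4.
Every allocation lies between the lower and upper quota.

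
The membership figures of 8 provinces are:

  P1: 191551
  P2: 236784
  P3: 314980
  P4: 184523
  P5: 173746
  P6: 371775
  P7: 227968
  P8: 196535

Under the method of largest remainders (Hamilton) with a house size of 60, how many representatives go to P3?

The standard divisor is 1897862/60 ≈ 31631.033.
Standard quotas: P1 6.0558, P2 7.4858, P3 9.9579, P4 5.8336, P5 5.4929, P6 11.7535, P7 7.2071, P8 6.2134.
Lower quotas: P1 6, P2 7, P3 9, P4 5, P5 5, P6 11, P7 7, P8 6 (sum 56, leaving 4 seats).
Remainders in descending order: P3 0.9579, P4 0.8336, P6 0.7535, P5 0.4929, P2 0.4858, P8 0.2134, P7 0.2071, P1 0.0558.
Largest remainders: P3, P4, P6, P5 receive the extra seats.
P3 receives 10.

10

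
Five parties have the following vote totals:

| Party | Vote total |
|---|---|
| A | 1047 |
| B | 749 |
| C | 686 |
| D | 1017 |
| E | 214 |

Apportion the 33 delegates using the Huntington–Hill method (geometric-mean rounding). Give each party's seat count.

With divisor 113: modified quotas A 9.265, B 6.628, C 6.071, D 9.000, E 1.894.
Geometric-mean thresholds: A √(9·10)=9.487, B √(6·7)=6.481, C √(6·7)=6.481, D √(9·10)=9.487, E √(1·2)=1.414.
Each quota rounded against its threshold gives A 9, B 7, C 6, D 9, E 2 (total 33).

A 9, B 7, C 6, D 9, E 2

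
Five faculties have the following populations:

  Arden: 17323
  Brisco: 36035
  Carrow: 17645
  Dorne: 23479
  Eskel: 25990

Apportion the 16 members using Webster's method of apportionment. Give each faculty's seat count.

Standard divisor 120472/16 ≈ 7529.5; standard quotas: Arden 2.301, Brisco 4.786, Carrow 2.343, Dorne 3.118, Eskel 3.452.
Rounding to the nearest integer gives 2, 5, 2, 3, 3 = 15 seats, so the divisor must be adjusted.
With modified divisor 7200: modified quotas Arden 2.406, Brisco 5.005, Carrow 2.451, Dorne 3.261, Eskel 3.610.
Rounding to the nearest integer: Arden 2, Brisco 5, Carrow 2, Dorne 3, Eskel 4 (total 16).

Arden=2; Brisco=5; Carrow=2; Dorne=3; Eskel=4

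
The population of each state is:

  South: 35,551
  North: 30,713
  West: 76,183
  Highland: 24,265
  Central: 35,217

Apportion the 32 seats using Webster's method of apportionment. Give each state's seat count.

Standard divisor 201929/32 ≈ 6310.281; standard quotas: South 5.634, North 4.867, West 12.073, Highland 3.845, Central 5.581.
Rounding to the nearest integer gives 6, 5, 12, 4, 6 = 33 seats, so the divisor must be adjusted.
With modified divisor 6430: modified quotas South 5.529, North 4.777, West 11.848, Highland 3.774, Central 5.477.
Rounding to the nearest integer: South 6, North 5, West 12, Highland 4, Central 5 (total 32).

South 6; North 5; West 12; Highland 4; Central 5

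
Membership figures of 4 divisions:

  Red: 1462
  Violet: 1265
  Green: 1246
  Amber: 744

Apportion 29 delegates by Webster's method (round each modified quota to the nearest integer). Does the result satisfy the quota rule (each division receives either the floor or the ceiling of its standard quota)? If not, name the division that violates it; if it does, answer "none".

none

Standard quotas: Red 8.988, Violet 7.777, Green 7.660, Amber 4.574.
Webster allocation: Red 9, Violet 8, Green 8, Amber 4.
Every allocation lies between the lower and upper quota.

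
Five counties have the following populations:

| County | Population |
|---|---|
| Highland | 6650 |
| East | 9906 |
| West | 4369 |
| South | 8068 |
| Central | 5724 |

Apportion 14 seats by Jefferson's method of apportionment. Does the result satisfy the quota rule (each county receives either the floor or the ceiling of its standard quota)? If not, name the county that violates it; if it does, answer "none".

Standard quotas: Highland 2.682, East 3.995, West 1.762, South 3.254, Central 2.308.
Jefferson allocation: Highland 3, East 4, West 2, South 3, Central 2.
Every allocation lies between the lower and upper quota.

none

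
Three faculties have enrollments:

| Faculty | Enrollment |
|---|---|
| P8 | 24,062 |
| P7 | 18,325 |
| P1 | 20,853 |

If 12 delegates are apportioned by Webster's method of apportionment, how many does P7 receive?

3

Standard divisor 63240/12 ≈ 5270; standard quotas: P8 4.566, P7 3.477, P1 3.957.
Rounding to the nearest integer gives P8 5, P7 3, P1 4 — total 12, matching the house size, so no adjustment is needed.
P7 receives 3.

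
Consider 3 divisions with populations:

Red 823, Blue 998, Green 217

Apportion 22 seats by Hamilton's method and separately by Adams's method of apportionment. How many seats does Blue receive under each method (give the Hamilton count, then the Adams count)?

11 and 10

Hamilton: Red 9, Blue 11, Green 2.
Adams: Red 9, Blue 10, Green 3.
Blue gets 11 under Hamilton and 10 under Adams.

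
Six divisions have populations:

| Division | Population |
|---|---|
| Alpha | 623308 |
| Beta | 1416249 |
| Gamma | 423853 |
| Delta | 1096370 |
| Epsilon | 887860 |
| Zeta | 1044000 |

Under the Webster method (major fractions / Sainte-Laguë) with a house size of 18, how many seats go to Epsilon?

Standard divisor 5491640/18 ≈ 305091.111; standard quotas: Alpha 2.043, Beta 4.642, Gamma 1.389, Delta 3.594, Epsilon 2.910, Zeta 3.422.
Rounding to the nearest integer gives Alpha 2, Beta 5, Gamma 1, Delta 4, Epsilon 3, Zeta 3 — total 18, matching the house size, so no adjustment is needed.
Epsilon receives 3.

3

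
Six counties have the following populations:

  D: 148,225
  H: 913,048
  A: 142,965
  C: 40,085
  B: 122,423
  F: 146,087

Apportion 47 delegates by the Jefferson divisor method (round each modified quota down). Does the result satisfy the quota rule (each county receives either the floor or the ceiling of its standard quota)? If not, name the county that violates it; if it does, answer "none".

H

Standard quotas: D 4.605, H 28.366, A 4.442, C 1.245, B 3.803, F 4.539.
Jefferson allocation: D 4, H 30, A 4, C 1, B 4, F 4.
H has quota 28.366 (lower 28, upper 29) but receives 30 — outside the quota interval.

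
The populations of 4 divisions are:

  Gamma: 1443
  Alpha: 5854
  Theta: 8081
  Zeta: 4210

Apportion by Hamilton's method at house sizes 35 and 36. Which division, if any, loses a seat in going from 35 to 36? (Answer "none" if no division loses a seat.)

Gamma

At 35 seats: Gamma 3, Alpha 10, Theta 14, Zeta 8.
At 36 seats: Gamma 2, Alpha 11, Theta 15, Zeta 8.
Gamma drops from 3 to 2.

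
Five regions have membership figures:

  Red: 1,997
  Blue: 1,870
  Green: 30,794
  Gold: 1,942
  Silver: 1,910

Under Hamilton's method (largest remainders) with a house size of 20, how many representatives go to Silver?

Total 38513; standard divisor 38513/20 ≈ 1925.65.
Standard quotas: Red 1.0371, Blue 0.9711, Green 15.9915, Gold 1.0085, Silver 0.9919.
Lower quotas: Red 1, Blue 0, Green 15, Gold 1, Silver 0 (sum 17, leaving 3 seats).
Remainders in descending order: Silver 0.9919, Green 0.9915, Blue 0.9711, Red 0.0371, Gold 0.0085.
The surplus seats go to Silver, Green, Blue.
Silver receives 1.

1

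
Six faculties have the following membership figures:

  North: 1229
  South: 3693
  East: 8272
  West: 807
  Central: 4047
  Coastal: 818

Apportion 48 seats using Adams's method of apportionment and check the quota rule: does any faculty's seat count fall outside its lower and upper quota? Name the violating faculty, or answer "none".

none

Standard quotas: North 3.127, South 9.396, East 21.046, West 2.053, Central 10.297, Coastal 2.081.
Adams allocation: North 3, South 10, East 21, West 2, Central 10, Coastal 2.
Every allocation lies between the lower and upper quota.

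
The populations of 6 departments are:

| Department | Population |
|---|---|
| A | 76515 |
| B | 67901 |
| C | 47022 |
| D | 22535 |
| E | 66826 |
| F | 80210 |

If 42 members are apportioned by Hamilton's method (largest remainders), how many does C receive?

5

Standard divisor: 361009 ÷ 42 ≈ 8595.452.
Standard quotas: A 8.9018, B 7.8996, C 5.4706, D 2.6217, E 7.7746, F 9.3317.
Lower quotas: A 8, B 7, C 5, D 2, E 7, F 9 (sum 38, leaving 4 seats).
Remainders in descending order: A 0.9018, B 0.8996, E 0.7746, D 0.6217, C 0.4706, F 0.3317.
Largest remainders: A, B, E, D receive the extra seats.
C receives 5.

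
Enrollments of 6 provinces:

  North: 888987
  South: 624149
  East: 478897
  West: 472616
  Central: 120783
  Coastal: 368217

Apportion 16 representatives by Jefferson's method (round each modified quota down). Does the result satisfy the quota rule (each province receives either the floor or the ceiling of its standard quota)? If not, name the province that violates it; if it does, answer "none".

Standard quotas: North 4.816, South 3.381, East 2.594, West 2.560, Central 0.654, Coastal 1.995.
Jefferson allocation: North 5, South 3, East 3, West 3, Central 0, Coastal 2.
Every allocation lies between the lower and upper quota.

none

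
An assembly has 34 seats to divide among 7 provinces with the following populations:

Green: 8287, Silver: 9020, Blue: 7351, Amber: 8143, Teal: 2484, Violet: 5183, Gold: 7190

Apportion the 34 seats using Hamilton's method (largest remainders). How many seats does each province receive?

Standard divisor: 47658 ÷ 34 ≈ 1401.706.
Standard quotas: Green 5.9121, Silver 6.4350, Blue 5.2443, Amber 5.8093, Teal 1.7721, Violet 3.6976, Gold 5.1295.
Lower quotas: Green 5, Silver 6, Blue 5, Amber 5, Teal 1, Violet 3, Gold 5 (sum 30, leaving 4 seats).
Remainders in descending order: Green 0.9121, Amber 0.8093, Teal 0.7721, Violet 0.6976, Silver 0.4350, Blue 0.2443, Gold 0.1295.
The surplus seats go to Green, Amber, Teal, Violet.

Green=6, Silver=6, Blue=5, Amber=6, Teal=2, Violet=4, Gold=5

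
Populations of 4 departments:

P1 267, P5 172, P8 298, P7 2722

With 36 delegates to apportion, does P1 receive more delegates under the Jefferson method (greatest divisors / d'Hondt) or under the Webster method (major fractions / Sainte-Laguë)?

Webster

Jefferson: P1 2, P5 1, P8 3, P7 30.
Webster: P1 3, P5 2, P8 3, P7 28.
P1 gets 2 under Jefferson and 3 under Webster.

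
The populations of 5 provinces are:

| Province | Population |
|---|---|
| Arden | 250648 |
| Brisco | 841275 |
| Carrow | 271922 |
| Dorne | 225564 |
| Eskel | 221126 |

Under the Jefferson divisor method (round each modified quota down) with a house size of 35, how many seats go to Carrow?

Standard divisor 1810535/35 ≈ 51729.571; standard quotas: Arden 4.845, Brisco 16.263, Carrow 5.257, Dorne 4.360, Eskel 4.275.
Rounding down gives 4, 16, 5, 4, 4 = 33 seats, so the divisor must be adjusted.
With modified divisor 48100: modified quotas Arden 5.211, Brisco 17.490, Carrow 5.653, Dorne 4.689, Eskel 4.597.
Rounding down: Arden 5, Brisco 17, Carrow 5, Dorne 4, Eskel 4 (total 35).
Carrow receives 5.

5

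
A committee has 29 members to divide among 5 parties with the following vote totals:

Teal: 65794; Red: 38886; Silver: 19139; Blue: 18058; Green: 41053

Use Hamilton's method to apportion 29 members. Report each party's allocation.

Teal 10; Red 6; Silver 3; Blue 3; Green 7

The standard divisor is 182930/29 ≈ 6307.931.
Standard quotas: Teal 10.4304, Red 6.1646, Silver 3.0341, Blue 2.8627, Green 6.5082.
Lower quotas: Teal 10, Red 6, Silver 3, Blue 2, Green 6 (sum 27, leaving 2 seats).
Remainders in descending order: Blue 0.8627, Green 0.5082, Teal 0.4304, Red 0.1646, Silver 0.0341.
The surplus seats go to Blue, Green.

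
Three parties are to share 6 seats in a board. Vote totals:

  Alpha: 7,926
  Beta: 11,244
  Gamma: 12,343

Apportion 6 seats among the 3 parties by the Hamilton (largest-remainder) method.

Alpha 2, Beta 2, Gamma 2

The standard divisor is 31513/6 ≈ 5252.167.
Standard quotas: Alpha 1.5091, Beta 2.1408, Gamma 2.3501.
Lower quotas: Alpha 1, Beta 2, Gamma 2 (sum 5, leaving 1 seat).
Remainders in descending order: Alpha 0.5091, Gamma 0.3501, Beta 0.1408.
Largest remainder: Alpha receives the extra seat.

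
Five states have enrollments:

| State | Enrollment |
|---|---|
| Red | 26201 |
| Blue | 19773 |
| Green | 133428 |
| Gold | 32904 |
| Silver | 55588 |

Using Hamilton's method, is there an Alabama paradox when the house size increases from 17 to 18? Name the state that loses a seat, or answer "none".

At 17 seats: Red 2, Blue 1, Green 8, Gold 2, Silver 4.
At 18 seats: Red 2, Blue 1, Green 9, Gold 2, Silver 4.
No state's allocation decreased.

none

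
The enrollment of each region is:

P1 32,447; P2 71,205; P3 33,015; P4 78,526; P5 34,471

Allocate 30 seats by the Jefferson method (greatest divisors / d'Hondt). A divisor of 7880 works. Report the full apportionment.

With modified divisor 7880: modified quotas P1 4.118, P2 9.036, P3 4.190, P4 9.965, P5 4.374.
Rounding down: P1 4, P2 9, P3 4, P4 9, P5 4 (total 30).

P1 4; P2 9; P3 4; P4 9; P5 4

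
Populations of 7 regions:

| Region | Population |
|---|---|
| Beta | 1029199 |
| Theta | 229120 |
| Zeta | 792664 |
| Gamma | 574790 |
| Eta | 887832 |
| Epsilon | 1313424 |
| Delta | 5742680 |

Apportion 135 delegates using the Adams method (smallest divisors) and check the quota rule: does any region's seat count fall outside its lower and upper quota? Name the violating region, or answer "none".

Delta

Standard quotas: Beta 13.145, Theta 2.926, Zeta 10.124, Gamma 7.341, Eta 11.340, Epsilon 16.776, Delta 73.348.
Adams allocation: Beta 13, Theta 3, Zeta 10, Gamma 8, Eta 12, Epsilon 17, Delta 72.
Delta has quota 73.348 (lower 73, upper 74) but receives 72 — outside the quota interval.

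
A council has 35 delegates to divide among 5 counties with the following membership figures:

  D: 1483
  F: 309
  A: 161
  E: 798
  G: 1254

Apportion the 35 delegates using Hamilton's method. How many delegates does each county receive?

Total 4005; standard divisor 4005/35 ≈ 114.429.
Standard quotas: D 12.960, F 2.700, A 1.407, E 6.974, G 10.959.
Lower quotas: D 12, F 2, A 1, E 6, G 10 (sum 31, leaving 4 seats).
Remainders in descending order: E 0.974, D 0.960, G 0.959, F 0.700, A 0.407.
Largest remainders: E, D, G, F receive the extra seats.

D=13, F=3, A=1, E=7, G=11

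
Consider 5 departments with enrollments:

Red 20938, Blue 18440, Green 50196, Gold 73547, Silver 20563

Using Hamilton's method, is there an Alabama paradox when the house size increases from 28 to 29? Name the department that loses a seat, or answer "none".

none

At 28 seats: Red 3, Blue 3, Green 8, Gold 11, Silver 3.
At 29 seats: Red 3, Blue 3, Green 8, Gold 12, Silver 3.
No department's allocation decreased.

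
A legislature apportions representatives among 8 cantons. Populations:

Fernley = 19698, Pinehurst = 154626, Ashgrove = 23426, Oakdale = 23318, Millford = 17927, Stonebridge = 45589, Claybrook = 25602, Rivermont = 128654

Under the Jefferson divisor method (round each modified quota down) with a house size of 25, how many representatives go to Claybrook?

1

Standard divisor 438840/25 ≈ 17553.6; standard quotas: Fernley 1.122, Pinehurst 8.809, Ashgrove 1.335, Oakdale 1.328, Millford 1.021, Stonebridge 2.597, Claybrook 1.459, Rivermont 7.329.
Rounding down gives 1, 8, 1, 1, 1, 2, 1, 7 = 22 seats, so the divisor must be adjusted.
With modified divisor 15300: modified quotas Fernley 1.287, Pinehurst 10.106, Ashgrove 1.531, Oakdale 1.524, Millford 1.172, Stonebridge 2.980, Claybrook 1.673, Rivermont 8.409.
Rounding down: Fernley 1, Pinehurst 10, Ashgrove 1, Oakdale 1, Millford 1, Stonebridge 2, Claybrook 1, Rivermont 8 (total 25).
Claybrook receives 1.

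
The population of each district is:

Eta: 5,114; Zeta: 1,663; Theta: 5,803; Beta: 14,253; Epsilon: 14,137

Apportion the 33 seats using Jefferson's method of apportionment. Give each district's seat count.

Standard divisor 40970/33 ≈ 1241.515; standard quotas: Eta 4.119, Zeta 1.339, Theta 4.674, Beta 11.480, Epsilon 11.387.
Rounding down gives 4, 1, 4, 11, 11 = 31 seats, so the divisor must be adjusted.
With modified divisor 1170: modified quotas Eta 4.371, Zeta 1.421, Theta 4.960, Beta 12.182, Epsilon 12.083.
Rounding down: Eta 4, Zeta 1, Theta 4, Beta 12, Epsilon 12 (total 33).

Eta: 4, Zeta: 1, Theta: 4, Beta: 12, Epsilon: 12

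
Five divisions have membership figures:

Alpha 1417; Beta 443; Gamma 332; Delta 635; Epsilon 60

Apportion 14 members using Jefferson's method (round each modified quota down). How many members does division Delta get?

Standard divisor 2887/14 ≈ 206.214; standard quotas: Alpha 6.871, Beta 2.148, Gamma 1.610, Delta 3.079, Epsilon 0.291.
Rounding down gives 6, 2, 1, 3, 0 = 12 seats, so the divisor must be adjusted.
With modified divisor 170: modified quotas Alpha 8.335, Beta 2.606, Gamma 1.953, Delta 3.735, Epsilon 0.353.
Rounding down: Alpha 8, Beta 2, Gamma 1, Delta 3, Epsilon 0 (total 14).
Delta receives 3.

3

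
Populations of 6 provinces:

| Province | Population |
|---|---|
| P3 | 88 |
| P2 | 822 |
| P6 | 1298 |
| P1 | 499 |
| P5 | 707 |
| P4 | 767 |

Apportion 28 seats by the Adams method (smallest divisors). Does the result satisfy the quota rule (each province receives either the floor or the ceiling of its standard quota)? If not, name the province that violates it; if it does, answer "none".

Standard quotas: P3 0.589, P2 5.505, P6 8.693, P1 3.342, P5 4.735, P4 5.137.
Adams allocation: P3 1, P2 5, P6 8, P1 4, P5 5, P4 5.
Every allocation lies between the lower and upper quota.

none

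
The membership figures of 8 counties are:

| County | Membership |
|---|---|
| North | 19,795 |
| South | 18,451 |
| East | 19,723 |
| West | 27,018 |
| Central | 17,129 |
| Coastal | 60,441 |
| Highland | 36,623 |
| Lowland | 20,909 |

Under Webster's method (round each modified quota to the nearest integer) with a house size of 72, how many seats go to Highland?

12

Standard divisor 220089/72 ≈ 3056.792; standard quotas: North 6.476, South 6.036, East 6.452, West 8.839, Central 5.604, Coastal 19.773, Highland 11.981, Lowland 6.840.
Rounding to the nearest integer gives North 6, South 6, East 6, West 9, Central 6, Coastal 20, Highland 12, Lowland 7 — total 72, matching the house size, so no adjustment is needed.
Highland receives 12.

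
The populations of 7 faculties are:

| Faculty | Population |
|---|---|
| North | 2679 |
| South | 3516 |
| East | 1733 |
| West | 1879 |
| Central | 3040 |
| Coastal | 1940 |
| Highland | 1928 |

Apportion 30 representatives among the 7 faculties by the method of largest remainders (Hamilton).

The standard divisor is 16715/30 ≈ 557.167.
Standard quotas: North 4.808, South 6.310, East 3.110, West 3.372, Central 5.456, Coastal 3.482, Highland 3.460.
Lower quotas: North 4, South 6, East 3, West 3, Central 5, Coastal 3, Highland 3 (sum 27, leaving 3 seats).
Remainders in descending order: North 0.808, Coastal 0.482, Highland 0.460, Central 0.456, West 0.372, South 0.310, East 0.110.
Largest remainders: North, Coastal, Highland receive the extra seats.

North 5; South 6; East 3; West 3; Central 5; Coastal 4; Highland 4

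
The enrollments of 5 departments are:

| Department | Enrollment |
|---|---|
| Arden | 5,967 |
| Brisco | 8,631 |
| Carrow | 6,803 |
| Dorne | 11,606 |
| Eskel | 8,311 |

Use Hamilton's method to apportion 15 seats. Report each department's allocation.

Standard divisor: 41318 ÷ 15 ≈ 2754.533.
Standard quotas: Arden 2.1662, Brisco 3.1334, Carrow 2.4697, Dorne 4.2134, Eskel 3.0172.
Lower quotas: Arden 2, Brisco 3, Carrow 2, Dorne 4, Eskel 3 (sum 14, leaving 1 seat).
Remainders in descending order: Carrow 0.4697, Dorne 0.2134, Arden 0.1662, Brisco 0.1334, Eskel 0.0172.
The surplus seat goes to Carrow.

Arden=2; Brisco=3; Carrow=3; Dorne=4; Eskel=3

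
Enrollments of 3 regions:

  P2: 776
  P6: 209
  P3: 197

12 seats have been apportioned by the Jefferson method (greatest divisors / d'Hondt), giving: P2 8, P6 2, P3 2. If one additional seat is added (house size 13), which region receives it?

P2

Priority for the next seat is population ÷ (current seats + 1).
Priorities: P2 86.222, P6 69.667, P3 65.667.
Highest priority: P2.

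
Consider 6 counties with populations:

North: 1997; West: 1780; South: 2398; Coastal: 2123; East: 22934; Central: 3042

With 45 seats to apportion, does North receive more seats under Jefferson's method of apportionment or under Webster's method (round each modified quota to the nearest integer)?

Webster

Jefferson: North 2, West 2, South 3, Coastal 2, East 32, Central 4.
Webster: North 3, West 2, South 3, Coastal 3, East 30, Central 4.
North gets 2 under Jefferson and 3 under Webster.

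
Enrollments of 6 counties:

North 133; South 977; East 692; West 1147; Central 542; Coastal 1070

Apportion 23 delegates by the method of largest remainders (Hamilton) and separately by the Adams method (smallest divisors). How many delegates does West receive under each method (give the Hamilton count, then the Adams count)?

6 and 5

Hamilton: North 1, South 5, East 3, West 6, Central 3, Coastal 5.
Adams: North 1, South 5, East 4, West 5, Central 3, Coastal 5.
West gets 6 under Hamilton and 5 under Adams.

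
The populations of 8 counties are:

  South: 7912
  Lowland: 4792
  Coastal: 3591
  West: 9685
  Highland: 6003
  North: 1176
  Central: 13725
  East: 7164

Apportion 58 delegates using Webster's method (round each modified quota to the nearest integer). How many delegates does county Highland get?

Standard divisor 54048/58 ≈ 931.862; standard quotas: South 8.491, Lowland 5.142, Coastal 3.854, West 10.393, Highland 6.442, North 1.262, Central 14.729, East 7.688.
Rounding to the nearest integer gives 8, 5, 4, 10, 6, 1, 15, 8 = 57 seats, so the divisor must be adjusted.
With modified divisor 927: modified quotas South 8.535, Lowland 5.169, Coastal 3.874, West 10.448, Highland 6.476, North 1.269, Central 14.806, East 7.728.
Rounding to the nearest integer: South 9, Lowland 5, Coastal 4, West 10, Highland 6, North 1, Central 15, East 8 (total 58).
Highland receives 6.

6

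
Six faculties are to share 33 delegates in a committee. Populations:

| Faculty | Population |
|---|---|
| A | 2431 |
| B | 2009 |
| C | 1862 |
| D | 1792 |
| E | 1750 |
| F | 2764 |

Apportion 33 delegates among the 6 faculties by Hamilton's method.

Standard divisor: 12608 ÷ 33 ≈ 382.061.
Standard quotas: A 6.363, B 5.258, C 4.874, D 4.690, E 4.580, F 7.234.
Lower quotas: A 6, B 5, C 4, D 4, E 4, F 7 (sum 30, leaving 3 seats).
Remainders in descending order: C 0.874, D 0.690, E 0.580, A 0.363, B 0.258, F 0.234.
Largest remainders: C, D, E receive the extra seats.

A 6, B 5, C 5, D 5, E 5, F 7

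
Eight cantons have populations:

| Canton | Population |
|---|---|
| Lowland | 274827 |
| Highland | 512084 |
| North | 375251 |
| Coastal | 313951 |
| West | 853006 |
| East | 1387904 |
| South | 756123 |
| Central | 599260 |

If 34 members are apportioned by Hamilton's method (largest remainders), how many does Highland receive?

3

The standard divisor is 5072406/34 ≈ 149188.412.
Standard quotas: Lowland 1.8421, Highland 3.4325, North 2.5153, Coastal 2.1044, West 5.7176, East 9.3030, South 5.0682, Central 4.0168.
Lower quotas: Lowland 1, Highland 3, North 2, Coastal 2, West 5, East 9, South 5, Central 4 (sum 31, leaving 3 seats).
Remainders in descending order: Lowland 0.8421, West 0.7176, North 0.5153, Highland 0.4325, East 0.3030, Coastal 0.1044, South 0.0682, Central 0.0168.
The surplus seats go to Lowland, West, North.
Highland receives 3.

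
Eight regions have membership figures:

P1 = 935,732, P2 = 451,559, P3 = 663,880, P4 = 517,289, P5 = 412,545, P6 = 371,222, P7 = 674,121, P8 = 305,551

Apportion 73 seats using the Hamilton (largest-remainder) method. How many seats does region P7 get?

Total 4331899; standard divisor 4331899/73 ≈ 59341.082.
Standard quotas: P1 15.7687, P2 7.6096, P3 11.1875, P4 8.7172, P5 6.9521, P6 6.2557, P7 11.3601, P8 5.1491.
Lower quotas: P1 15, P2 7, P3 11, P4 8, P5 6, P6 6, P7 11, P8 5 (sum 69, leaving 4 seats).
Remainders in descending order: P5 0.9521, P1 0.7687, P4 0.7172, P2 0.6096, P7 0.3601, P6 0.2557, P3 0.1875, P8 0.1491.
The surplus seats go to P5, P1, P4, P2.
P7 receives 11.

11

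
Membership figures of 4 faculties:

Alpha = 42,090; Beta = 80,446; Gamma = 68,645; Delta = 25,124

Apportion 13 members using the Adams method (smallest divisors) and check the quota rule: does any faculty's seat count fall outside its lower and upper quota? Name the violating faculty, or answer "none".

Standard quotas: Alpha 2.530, Beta 4.835, Gamma 4.126, Delta 1.510.
Adams allocation: Alpha 3, Beta 4, Gamma 4, Delta 2.
Every allocation lies between the lower and upper quota.

none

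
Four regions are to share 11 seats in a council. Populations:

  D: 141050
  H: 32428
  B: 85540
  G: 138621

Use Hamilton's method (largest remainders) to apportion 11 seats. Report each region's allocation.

D: 4; H: 1; B: 2; G: 4

Standard divisor: 397639 ÷ 11 = 36149.
Standard quotas: D 3.9019, H 0.8971, B 2.3663, G 3.8347.
Lower quotas: D 3, H 0, B 2, G 3 (sum 8, leaving 3 seats).
Remainders in descending order: D 0.9019, H 0.8971, G 0.8347, B 0.3663.
The surplus seats go to D, H, G.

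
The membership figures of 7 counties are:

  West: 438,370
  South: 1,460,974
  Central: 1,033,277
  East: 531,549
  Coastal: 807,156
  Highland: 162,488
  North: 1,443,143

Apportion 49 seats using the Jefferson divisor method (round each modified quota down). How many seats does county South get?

13

Standard divisor 5876957/49 ≈ 119937.898; standard quotas: West 3.655, South 12.181, Central 8.615, East 4.432, Coastal 6.730, Highland 1.355, North 12.032.
Rounding down gives 3, 12, 8, 4, 6, 1, 12 = 46 seats, so the divisor must be adjusted.
With modified divisor 111700: modified quotas West 3.925, South 13.079, Central 9.250, East 4.759, Coastal 7.226, Highland 1.455, North 12.920.
Rounding down: West 3, South 13, Central 9, East 4, Coastal 7, Highland 1, North 12 (total 49).
South receives 13.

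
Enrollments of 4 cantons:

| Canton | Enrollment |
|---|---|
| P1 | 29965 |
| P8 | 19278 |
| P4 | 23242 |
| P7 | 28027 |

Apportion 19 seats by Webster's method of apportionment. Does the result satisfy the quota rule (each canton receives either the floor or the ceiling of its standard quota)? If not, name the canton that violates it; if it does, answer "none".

none

Standard quotas: P1 5.664, P8 3.644, P4 4.393, P7 5.298.
Webster allocation: P1 6, P8 4, P4 4, P7 5.
Every allocation lies between the lower and upper quota.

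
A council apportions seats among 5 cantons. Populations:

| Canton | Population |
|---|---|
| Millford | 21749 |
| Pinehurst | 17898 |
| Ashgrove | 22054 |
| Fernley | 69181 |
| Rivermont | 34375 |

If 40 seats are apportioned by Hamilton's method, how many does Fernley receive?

17

Total 165257; standard divisor 165257/40 ≈ 4131.425.
Standard quotas: Millford 5.2643, Pinehurst 4.3322, Ashgrove 5.3381, Fernley 16.7451, Rivermont 8.3204.
Lower quotas: Millford 5, Pinehurst 4, Ashgrove 5, Fernley 16, Rivermont 8 (sum 38, leaving 2 seats).
Remainders in descending order: Fernley 0.7451, Ashgrove 0.3381, Pinehurst 0.3322, Rivermont 0.3204, Millford 0.2643.
Largest remainders: Fernley, Ashgrove receive the extra seats.
Fernley receives 17.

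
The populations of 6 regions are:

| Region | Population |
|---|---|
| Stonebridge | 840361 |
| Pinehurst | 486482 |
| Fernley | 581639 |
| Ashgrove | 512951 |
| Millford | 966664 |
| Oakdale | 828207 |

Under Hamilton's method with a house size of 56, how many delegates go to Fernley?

Total 4216304; standard divisor 4216304/56 ≈ 75291.143.
Standard quotas: Stonebridge 11.1615, Pinehurst 6.4613, Fernley 7.7252, Ashgrove 6.8129, Millford 12.8390, Oakdale 11.0001.
Lower quotas: Stonebridge 11, Pinehurst 6, Fernley 7, Ashgrove 6, Millford 12, Oakdale 11 (sum 53, leaving 3 seats).
Remainders in descending order: Millford 0.8390, Ashgrove 0.8129, Fernley 0.7252, Pinehurst 0.4613, Stonebridge 0.1615, Oakdale 0.0001.
The surplus seats go to Millford, Ashgrove, Fernley.
Fernley receives 8.

8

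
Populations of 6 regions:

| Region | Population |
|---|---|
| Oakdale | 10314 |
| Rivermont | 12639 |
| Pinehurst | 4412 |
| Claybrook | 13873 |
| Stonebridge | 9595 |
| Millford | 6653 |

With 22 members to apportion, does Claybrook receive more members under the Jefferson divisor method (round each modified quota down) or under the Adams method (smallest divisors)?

Jefferson

Jefferson: Oakdale 4, Rivermont 5, Pinehurst 1, Claybrook 6, Stonebridge 4, Millford 2.
Adams: Oakdale 4, Rivermont 4, Pinehurst 2, Claybrook 5, Stonebridge 4, Millford 3.
Claybrook gets 6 under Jefferson and 5 under Adams.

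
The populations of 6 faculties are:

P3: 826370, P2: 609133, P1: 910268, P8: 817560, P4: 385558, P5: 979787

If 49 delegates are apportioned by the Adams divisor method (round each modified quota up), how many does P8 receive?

9

Standard divisor 4528676/49 ≈ 92421.959; standard quotas: P3 8.941, P2 6.591, P1 9.849, P8 8.846, P4 4.172, P5 10.601.
Rounding up gives 9, 7, 10, 9, 5, 11 = 51 seats, so the divisor must be adjusted.
With modified divisor 99600: modified quotas P3 8.297, P2 6.116, P1 9.139, P8 8.208, P4 3.871, P5 9.837.
Rounding up: P3 9, P2 7, P1 10, P8 9, P4 4, P5 10 (total 49).
P8 receives 9.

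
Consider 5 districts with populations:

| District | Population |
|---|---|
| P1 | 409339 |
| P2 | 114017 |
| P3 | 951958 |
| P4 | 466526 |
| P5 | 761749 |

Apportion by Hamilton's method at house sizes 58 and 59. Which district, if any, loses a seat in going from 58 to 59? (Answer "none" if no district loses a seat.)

At 58 seats: P1 9, P2 3, P3 20, P4 10, P5 16.
At 59 seats: P1 9, P2 2, P3 21, P4 10, P5 17.
P2 drops from 3 to 2.

P2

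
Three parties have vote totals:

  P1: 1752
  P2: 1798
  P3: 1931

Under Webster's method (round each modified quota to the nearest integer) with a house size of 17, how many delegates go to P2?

6

Standard divisor 5481/17 ≈ 322.412; standard quotas: P1 5.434, P2 5.577, P3 5.989.
Rounding to the nearest integer gives P1 5, P2 6, P3 6 — total 17, matching the house size, so no adjustment is needed.
P2 receives 6.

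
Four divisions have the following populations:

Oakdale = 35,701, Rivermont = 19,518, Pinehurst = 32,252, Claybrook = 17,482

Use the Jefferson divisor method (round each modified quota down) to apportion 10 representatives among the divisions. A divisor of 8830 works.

With modified divisor 8830: modified quotas Oakdale 4.043, Rivermont 2.210, Pinehurst 3.653, Claybrook 1.980.
Rounding down: Oakdale 4, Rivermont 2, Pinehurst 3, Claybrook 1 (total 10).

Oakdale 4; Rivermont 2; Pinehurst 3; Claybrook 1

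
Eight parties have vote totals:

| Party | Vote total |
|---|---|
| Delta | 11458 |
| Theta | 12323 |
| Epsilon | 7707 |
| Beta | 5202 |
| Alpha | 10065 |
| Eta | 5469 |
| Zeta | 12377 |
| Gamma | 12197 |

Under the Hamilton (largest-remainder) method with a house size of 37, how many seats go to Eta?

3

Standard divisor: 76798 ÷ 37 ≈ 2075.622.
Standard quotas: Delta 5.5203, Theta 5.9370, Epsilon 3.7131, Beta 2.5062, Alpha 4.8491, Eta 2.6349, Zeta 5.9630, Gamma 5.8763.
Lower quotas: Delta 5, Theta 5, Epsilon 3, Beta 2, Alpha 4, Eta 2, Zeta 5, Gamma 5 (sum 31, leaving 6 seats).
Remainders in descending order: Zeta 0.9630, Theta 0.9370, Gamma 0.8763, Alpha 0.8491, Epsilon 0.7131, Eta 0.6349, Delta 0.5203, Beta 0.5062.
The surplus seats go to Zeta, Theta, Gamma, Alpha, Epsilon, Eta.
Eta receives 3.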